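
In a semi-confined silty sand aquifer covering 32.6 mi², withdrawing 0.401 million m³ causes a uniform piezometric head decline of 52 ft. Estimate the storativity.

S ≈ 3 × 10^-4

A = 32.6 mi² = 8.443 × 10^7 m²
Δh = 52 ft = 15.85 m
ΔV = 0.401 million m³ = 4.01 × 10^5 m³
S = ΔV / (A × Δh) = 4.01 × 10^5 m³ / (8.443 × 10^7 m² × 15.85 m) = 2.996 × 10^-4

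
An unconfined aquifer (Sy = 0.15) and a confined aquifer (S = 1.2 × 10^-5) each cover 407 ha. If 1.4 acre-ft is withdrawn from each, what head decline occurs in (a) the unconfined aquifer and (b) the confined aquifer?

Δh_u ≈ 0.00283 m; Δh_c ≈ 35.4 m

A = 407 ha = 4.07 × 10^6 m²
ΔV = 1.4 acre-ft = 1727 m³
Unconfined: Δh_u = ΔV/(Sy·A) = 1727/(0.15 × 4.07 × 10^6) = 0.002829 m
Confined: Δh_c = ΔV/(S·A) = 1727/(1.2 × 10^-5 × 4.07 × 10^6) = 35.36 m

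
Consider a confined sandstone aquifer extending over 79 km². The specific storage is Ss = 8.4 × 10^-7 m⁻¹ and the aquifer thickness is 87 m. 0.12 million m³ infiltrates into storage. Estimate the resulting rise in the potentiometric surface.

Δh ≈ 20.8 m

S = Ss × b = 8.4 × 10^-7 m⁻¹ × 87 m = 7.308 × 10^-5
A = 79 km² = 7.9 × 10^7 m²
ΔV = 0.12 million m³ = 1.2 × 10^5 m³
Δh = ΔV / (S × A) = 1.2 × 10^5 m³ / (7.308 × 10^-5 × 7.9 × 10^7 m²) = 20.79 m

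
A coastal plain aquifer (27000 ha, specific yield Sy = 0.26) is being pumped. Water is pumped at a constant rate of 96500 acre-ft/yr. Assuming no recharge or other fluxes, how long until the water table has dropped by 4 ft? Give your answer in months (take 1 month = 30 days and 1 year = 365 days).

t ≈ 8.75 months

A = 27000 ha = 2.7 × 10^8 m²
Δh = 4 ft = 1.219 m
ΔV = Sy × A × Δh = 0.26 × 2.7 × 10^8 × 1.219 = 8.559 × 10^7 m³
Q = 96500 acre-ft/yr = 3.261 × 10^5 m³/d
t = ΔV / Q = 8.559 × 10^7 m³ / 3.261 × 10^5 m³/d = 262.4 d
t = 262.4 d ≈ 8.748 months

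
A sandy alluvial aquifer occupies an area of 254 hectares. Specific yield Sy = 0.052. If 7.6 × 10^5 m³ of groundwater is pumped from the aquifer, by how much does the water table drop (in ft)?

A = 254 hectares = 2.54 × 10^6 m²
Δh = ΔV / (Sy × A) = 7.6 × 10^5 m³ / (0.052 × 2.54 × 10^6 m²) = 5.754 m
Δh = 5.754 m = 18.88 ft

Δh ≈ 18.9 ft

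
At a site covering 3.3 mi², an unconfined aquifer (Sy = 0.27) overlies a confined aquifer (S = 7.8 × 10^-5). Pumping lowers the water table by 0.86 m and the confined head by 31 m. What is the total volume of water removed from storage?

ΔV ≈ 2.01 × 10^6 m³

A = 3.3 mi² = 8.547 × 10^6 m²
Unconfined: ΔV_u = Sy × A × Δh_u = 0.27 × 8.547 × 10^6 × 0.86 = 1.985 × 10^6 m³
Confined: ΔV_c = S × A × Δh_c = 7.8 × 10^-5 × 8.547 × 10^6 × 31 = 20670 m³
Total ΔV = 1.985 × 10^6 + 20670 = 2.005 × 10^6 m³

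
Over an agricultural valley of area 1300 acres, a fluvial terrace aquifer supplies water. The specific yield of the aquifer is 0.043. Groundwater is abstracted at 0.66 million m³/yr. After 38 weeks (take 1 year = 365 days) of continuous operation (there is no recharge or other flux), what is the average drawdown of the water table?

A = 1300 acres = 5.261 × 10^6 m²
Q = 0.66 million m³/yr = 1808 m³/d
t = 38 weeks = 266 d
ΔV = Q × t = 1808 m³/d × 266 d = 4.81 × 10^5 m³
Δh = ΔV / (Sy × A) = 4.81 × 10^5 / (0.043 × 5.261 × 10^6) = 2.126 m

Δh ≈ 2.13 m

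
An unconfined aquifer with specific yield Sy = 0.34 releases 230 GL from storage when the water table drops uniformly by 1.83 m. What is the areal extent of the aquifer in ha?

ΔV = 230 GL = 2.3 × 10^8 m³
A = ΔV / (Sy × Δh) = 2.3 × 10^8 / (0.34 × 1.83) = 3.697 × 10^8 m²
A = 3.697 × 10^8 m² = 36970 ha

A ≈ 37000 ha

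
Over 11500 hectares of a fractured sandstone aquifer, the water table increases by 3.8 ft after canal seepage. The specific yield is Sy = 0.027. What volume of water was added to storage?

ΔV ≈ 3.6 × 10^6 m³

A = 11500 hectares = 1.15 × 10^8 m²
Δh = 3.8 ft = 1.158 m
ΔV = Sy × A × Δh = 0.027 × 1.15 × 10^8 m² × 1.158 m = 3.596 × 10^6 m³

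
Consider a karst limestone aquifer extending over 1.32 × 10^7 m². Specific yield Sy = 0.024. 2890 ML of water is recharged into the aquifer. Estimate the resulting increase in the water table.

ΔV = 2890 ML = 2.89 × 10^6 m³
Δh = ΔV / (Sy × A) = 2.89 × 10^6 m³ / (0.024 × 1.32 × 10^7 m²) = 9.122 m

Δh ≈ 9.12 m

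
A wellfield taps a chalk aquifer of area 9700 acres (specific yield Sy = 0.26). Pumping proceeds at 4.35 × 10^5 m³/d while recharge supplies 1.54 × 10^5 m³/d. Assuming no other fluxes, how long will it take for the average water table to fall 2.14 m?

A = 9700 acres = 3.925 × 10^7 m²
ΔV = Sy × A × Δh = 0.26 × 3.925 × 10^7 × 2.14 = 2.184 × 10^7 m³
Net withdrawal = 4.35 × 10^5 − 1.54 × 10^5 = 2.81 × 10^5 m³/d
t = ΔV / Q = 2.184 × 10^7 m³ / 2.81 × 10^5 m³/d = 77.73 d

t ≈ 77.7 days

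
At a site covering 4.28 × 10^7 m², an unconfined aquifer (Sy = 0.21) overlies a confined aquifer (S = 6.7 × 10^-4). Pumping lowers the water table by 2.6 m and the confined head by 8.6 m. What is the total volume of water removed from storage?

Unconfined: ΔV_u = Sy × A × Δh_u = 0.21 × 4.28 × 10^7 × 2.6 = 2.337 × 10^7 m³
Confined: ΔV_c = S × A × Δh_c = 6.7 × 10^-4 × 4.28 × 10^7 × 8.6 = 2.466 × 10^5 m³
Total ΔV = 2.337 × 10^7 + 2.466 × 10^5 = 2.362 × 10^7 m³

ΔV ≈ 2.36 × 10^7 m³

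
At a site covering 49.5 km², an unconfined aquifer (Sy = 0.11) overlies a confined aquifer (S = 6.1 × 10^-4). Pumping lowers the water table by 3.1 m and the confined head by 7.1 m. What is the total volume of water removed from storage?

ΔV ≈ 1.71 × 10^7 m³

A = 49.5 km² = 4.95 × 10^7 m²
Unconfined: ΔV_u = Sy × A × Δh_u = 0.11 × 4.95 × 10^7 × 3.1 = 1.688 × 10^7 m³
Confined: ΔV_c = S × A × Δh_c = 6.1 × 10^-4 × 4.95 × 10^7 × 7.1 = 2.144 × 10^5 m³
Total ΔV = 1.688 × 10^7 + 2.144 × 10^5 = 1.709 × 10^7 m³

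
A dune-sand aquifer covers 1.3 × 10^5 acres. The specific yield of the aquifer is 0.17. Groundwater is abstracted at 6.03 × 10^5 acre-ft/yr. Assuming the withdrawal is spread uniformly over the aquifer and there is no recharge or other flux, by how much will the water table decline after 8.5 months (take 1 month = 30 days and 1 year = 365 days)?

Δh ≈ 5.81 m

A = 1.3 × 10^5 acres = 5.261 × 10^8 m²
Q = 6.03 × 10^5 acre-ft/yr = 2.038 × 10^6 m³/d
t = 8.5 months = 255 d
ΔV = Q × t = 2.038 × 10^6 m³/d × 255 d = 5.196 × 10^8 m³
Δh = ΔV / (Sy × A) = 5.196 × 10^8 / (0.17 × 5.261 × 10^8) = 5.81 m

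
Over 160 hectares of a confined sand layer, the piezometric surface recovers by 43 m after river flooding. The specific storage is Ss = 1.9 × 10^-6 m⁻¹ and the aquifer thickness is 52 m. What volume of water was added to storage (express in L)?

ΔV ≈ 6.8 × 10^6 L

S = Ss × b = 1.9 × 10^-6 m⁻¹ × 52 m = 9.88 × 10^-5
A = 160 hectares = 1.6 × 10^6 m²
ΔV = S × A × Δh = 9.88 × 10^-5 × 1.6 × 10^6 m² × 43 m = 6797 m³
ΔV = 6797 m³ = 6.797 × 10^6 L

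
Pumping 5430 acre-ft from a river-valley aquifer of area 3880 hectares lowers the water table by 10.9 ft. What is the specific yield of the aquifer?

Sy ≈ 0.052

A = 3880 hectares = 3.88 × 10^7 m²
Δh = 10.9 ft = 3.322 m
ΔV = 5430 acre-ft = 6.698 × 10^6 m³
Sy = ΔV / (A × Δh) = 6.698 × 10^6 m³ / (3.88 × 10^7 m² × 3.322 m) = 0.05196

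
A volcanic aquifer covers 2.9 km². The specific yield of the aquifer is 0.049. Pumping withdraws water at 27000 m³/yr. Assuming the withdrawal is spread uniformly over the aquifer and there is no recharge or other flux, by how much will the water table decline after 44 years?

A = 2.9 km² = 2.9 × 10^6 m²
Q = 27000 m³/yr = 73.97 m³/d
t = 44 years = 16060 d
ΔV = Q × t = 73.97 m³/d × 16060 d = 1.188 × 10^6 m³
Δh = ΔV / (Sy × A) = 1.188 × 10^6 / (0.049 × 2.9 × 10^6) = 8.36 m

Δh ≈ 8.36 m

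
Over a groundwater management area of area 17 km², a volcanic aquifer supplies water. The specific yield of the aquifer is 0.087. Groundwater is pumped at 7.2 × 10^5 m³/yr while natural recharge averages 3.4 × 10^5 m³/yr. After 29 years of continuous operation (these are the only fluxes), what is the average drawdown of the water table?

A = 17 km² = 1.7 × 10^7 m²
Net abstraction = 7.2 × 10^5 − 3.4 × 10^5 = 3.8 × 10^5 m³/yr
Q_net = 3.8 × 10^5 m³/yr = 1041 m³/d
t = 29 years = 10580 d
ΔV = Q × t = 1041 m³/d × 10580 d = 1.102 × 10^7 m³
Δh = ΔV / (Sy × A) = 1.102 × 10^7 / (0.087 × 1.7 × 10^7) = 7.451 m

Δh ≈ 7.45 m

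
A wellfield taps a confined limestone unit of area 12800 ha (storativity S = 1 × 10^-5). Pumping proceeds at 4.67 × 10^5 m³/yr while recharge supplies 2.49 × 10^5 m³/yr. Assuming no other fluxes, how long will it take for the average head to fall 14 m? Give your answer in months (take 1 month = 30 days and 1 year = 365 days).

t ≈ 1 months

A = 12800 ha = 1.28 × 10^8 m²
ΔV = S × A × Δh = 1 × 10^-5 × 1.28 × 10^8 × 14 = 17920 m³
Net withdrawal = 4.67 × 10^5 − 2.49 × 10^5 = 2.18 × 10^5 m³/yr = 597.3 m³/d
t = ΔV / Q = 17920 m³ / 597.3 m³/d = 30 d
t = 30 d ≈ 1 months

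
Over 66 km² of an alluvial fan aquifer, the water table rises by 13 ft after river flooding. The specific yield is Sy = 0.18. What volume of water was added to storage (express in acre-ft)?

ΔV ≈ 38200 acre-ft

A = 66 km² = 6.6 × 10^7 m²
Δh = 13 ft = 3.962 m
ΔV = Sy × A × Δh = 0.18 × 6.6 × 10^7 m² × 3.962 m = 4.707 × 10^7 m³
ΔV = 4.707 × 10^7 m³ = 38160 acre-ft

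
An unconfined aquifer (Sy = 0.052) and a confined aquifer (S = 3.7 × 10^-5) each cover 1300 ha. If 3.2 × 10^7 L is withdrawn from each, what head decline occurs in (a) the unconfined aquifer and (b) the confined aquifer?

Δh_u ≈ 0.0473 m; Δh_c ≈ 66.5 m

A = 1300 ha = 1.3 × 10^7 m²
ΔV = 3.2 × 10^7 L = 32000 m³
Unconfined: Δh_u = ΔV/(Sy·A) = 32000/(0.052 × 1.3 × 10^7) = 0.04734 m
Confined: Δh_c = ΔV/(S·A) = 32000/(3.7 × 10^-5 × 1.3 × 10^7) = 66.53 m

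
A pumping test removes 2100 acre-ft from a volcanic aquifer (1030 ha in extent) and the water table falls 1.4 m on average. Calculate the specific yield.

Sy ≈ 0.18

A = 1030 ha = 1.03 × 10^7 m²
ΔV = 2100 acre-ft = 2.59 × 10^6 m³
Sy = ΔV / (A × Δh) = 2.59 × 10^6 m³ / (1.03 × 10^7 m² × 1.4 m) = 0.1796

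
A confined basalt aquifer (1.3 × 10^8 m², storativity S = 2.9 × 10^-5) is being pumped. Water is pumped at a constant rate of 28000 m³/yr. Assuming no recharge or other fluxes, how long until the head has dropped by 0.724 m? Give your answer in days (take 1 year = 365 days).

t ≈ 35.6 days

ΔV = S × A × Δh = 2.9 × 10^-5 × 1.3 × 10^8 × 0.724 = 2729 m³
Q = 28000 m³/yr = 76.71 m³/d
t = ΔV / Q = 2729 m³ / 76.71 m³/d = 35.58 d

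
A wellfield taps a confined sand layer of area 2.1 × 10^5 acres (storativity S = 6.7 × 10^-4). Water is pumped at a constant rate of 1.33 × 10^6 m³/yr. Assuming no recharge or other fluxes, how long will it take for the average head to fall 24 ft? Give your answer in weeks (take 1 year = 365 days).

t ≈ 163 weeks

A = 2.1 × 10^5 acres = 8.498 × 10^8 m²
Δh = 24 ft = 7.315 m
ΔV = S × A × Δh = 6.7 × 10^-4 × 8.498 × 10^8 × 7.315 = 4.165 × 10^6 m³
Q = 1.33 × 10^6 m³/yr = 3644 m³/d
t = ΔV / Q = 4.165 × 10^6 m³ / 3644 m³/d = 1143 d
t = 1143 d ≈ 163.3 weeks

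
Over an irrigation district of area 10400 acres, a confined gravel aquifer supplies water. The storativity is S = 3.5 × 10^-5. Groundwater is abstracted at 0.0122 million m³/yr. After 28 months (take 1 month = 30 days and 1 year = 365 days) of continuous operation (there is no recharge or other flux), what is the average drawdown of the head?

A = 10400 acres = 4.209 × 10^7 m²
Q = 0.0122 million m³/yr = 33.42 m³/d
t = 28 months = 840 d
ΔV = Q × t = 33.42 m³/d × 840 d = 28080 m³
Δh = ΔV / (S × A) = 28080 / (3.5 × 10^-5 × 4.209 × 10^7) = 19.06 m

Δh ≈ 19.1 m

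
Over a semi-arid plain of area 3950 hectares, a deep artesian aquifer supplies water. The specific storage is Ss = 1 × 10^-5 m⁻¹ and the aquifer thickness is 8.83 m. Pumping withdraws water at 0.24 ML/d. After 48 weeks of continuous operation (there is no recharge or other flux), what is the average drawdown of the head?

S = Ss × b = 1 × 10^-5 m⁻¹ × 8.83 m = 8.83 × 10^-5
A = 3950 hectares = 3.95 × 10^7 m²
Q = 0.24 ML/d = 240 m³/d
t = 48 weeks = 336 d
ΔV = Q × t = 240 m³/d × 336 d = 80640 m³
Δh = ΔV / (S × A) = 80640 / (8.83 × 10^-5 × 3.95 × 10^7) = 23.12 m

Δh ≈ 23.1 m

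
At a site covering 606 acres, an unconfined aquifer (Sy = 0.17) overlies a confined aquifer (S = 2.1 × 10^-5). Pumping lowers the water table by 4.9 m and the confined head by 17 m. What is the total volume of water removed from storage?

A = 606 acres = 2.452 × 10^6 m²
Unconfined: ΔV_u = Sy × A × Δh_u = 0.17 × 2.452 × 10^6 × 4.9 = 2.043 × 10^6 m³
Confined: ΔV_c = S × A × Δh_c = 2.1 × 10^-5 × 2.452 × 10^6 × 17 = 875.5 m³
Total ΔV = 2.043 × 10^6 + 875.5 = 2.044 × 10^6 m³

ΔV ≈ 2.04 × 10^6 m³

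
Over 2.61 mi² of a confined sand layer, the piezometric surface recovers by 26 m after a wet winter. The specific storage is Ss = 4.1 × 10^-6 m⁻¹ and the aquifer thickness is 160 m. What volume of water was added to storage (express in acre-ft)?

ΔV ≈ 93.5 acre-ft

S = Ss × b = 4.1 × 10^-6 m⁻¹ × 160 m = 6.56 × 10^-4
A = 2.61 mi² = 6.76 × 10^6 m²
ΔV = S × A × Δh = 6.56 × 10^-4 × 6.76 × 10^6 m² × 26 m = 1.153 × 10^5 m³
ΔV = 1.153 × 10^5 m³ = 93.47 acre-ft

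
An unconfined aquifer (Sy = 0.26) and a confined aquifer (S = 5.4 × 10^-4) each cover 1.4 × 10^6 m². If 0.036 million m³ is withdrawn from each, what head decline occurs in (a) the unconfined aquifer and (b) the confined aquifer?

ΔV = 0.036 million m³ = 36000 m³
Unconfined: Δh_u = ΔV/(Sy·A) = 36000/(0.26 × 1.4 × 10^6) = 0.0989 m
Confined: Δh_c = ΔV/(S·A) = 36000/(5.4 × 10^-4 × 1.4 × 10^6) = 47.62 m

Δh_u ≈ 0.0989 m; Δh_c ≈ 47.6 m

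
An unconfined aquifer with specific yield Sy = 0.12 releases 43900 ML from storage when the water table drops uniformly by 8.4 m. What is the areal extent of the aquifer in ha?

A ≈ 4360 ha

ΔV = 43900 ML = 4.39 × 10^7 m³
A = ΔV / (Sy × Δh) = 4.39 × 10^7 / (0.12 × 8.4) = 4.355 × 10^7 m²
A = 4.355 × 10^7 m² = 4355 ha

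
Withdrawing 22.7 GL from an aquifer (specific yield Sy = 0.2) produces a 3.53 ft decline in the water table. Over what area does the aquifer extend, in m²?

A ≈ 1.05 × 10^8 m²

Δh = 3.53 ft = 1.076 m
ΔV = 22.7 GL = 2.27 × 10^7 m³
A = ΔV / (Sy × Δh) = 2.27 × 10^7 / (0.2 × 1.076) = 1.055 × 10^8 m²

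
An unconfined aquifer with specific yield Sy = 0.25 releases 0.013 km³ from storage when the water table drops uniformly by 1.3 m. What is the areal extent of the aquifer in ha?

A ≈ 4000 ha

ΔV = 0.013 km³ = 1.3 × 10^7 m³
A = ΔV / (Sy × Δh) = 1.3 × 10^7 / (0.25 × 1.3) = 4 × 10^7 m²
A = 4 × 10^7 m² = 4000 ha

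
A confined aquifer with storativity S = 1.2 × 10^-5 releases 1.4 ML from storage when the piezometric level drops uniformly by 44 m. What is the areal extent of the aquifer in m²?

ΔV = 1.4 ML = 1400 m³
A = ΔV / (S × Δh) = 1400 / (1.2 × 10^-5 × 44) = 2.652 × 10^6 m²

A ≈ 2.65 × 10^6 m²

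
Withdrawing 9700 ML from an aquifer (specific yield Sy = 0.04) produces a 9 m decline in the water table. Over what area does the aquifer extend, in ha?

ΔV = 9700 ML = 9.7 × 10^6 m³
A = ΔV / (Sy × Δh) = 9.7 × 10^6 / (0.04 × 9) = 2.694 × 10^7 m²
A = 2.694 × 10^7 m² = 2694 ha

A ≈ 2690 ha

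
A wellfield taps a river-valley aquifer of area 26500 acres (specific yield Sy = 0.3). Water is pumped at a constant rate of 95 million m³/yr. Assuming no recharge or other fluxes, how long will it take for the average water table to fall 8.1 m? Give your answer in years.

A = 26500 acres = 1.072 × 10^8 m²
ΔV = Sy × A × Δh = 0.3 × 1.072 × 10^8 × 8.1 = 2.606 × 10^8 m³
Q = 95 million m³/yr = 2.603 × 10^5 m³/d
t = ΔV / Q = 2.606 × 10^8 m³ / 2.603 × 10^5 m³/d = 1001 d
t = 1001 d ≈ 2.743 years

t ≈ 2.74 years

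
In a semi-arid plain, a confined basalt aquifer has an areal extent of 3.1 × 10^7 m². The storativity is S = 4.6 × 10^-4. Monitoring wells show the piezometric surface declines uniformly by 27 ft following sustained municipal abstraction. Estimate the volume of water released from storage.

ΔV ≈ 1.17 × 10^5 m³

Δh = 27 ft = 8.23 m
ΔV = S × A × Δh = 4.6 × 10^-4 × 3.1 × 10^7 m² × 8.23 m = 1.174 × 10^5 m³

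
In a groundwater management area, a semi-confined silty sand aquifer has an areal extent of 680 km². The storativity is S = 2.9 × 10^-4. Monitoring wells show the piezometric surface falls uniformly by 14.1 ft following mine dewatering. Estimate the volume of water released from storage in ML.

ΔV ≈ 848 ML

A = 680 km² = 6.8 × 10^8 m²
Δh = 14.1 ft = 4.298 m
ΔV = S × A × Δh = 2.9 × 10^-4 × 6.8 × 10^8 m² × 4.298 m = 8.475 × 10^5 m³
ΔV = 8.475 × 10^5 m³ = 847.5 ML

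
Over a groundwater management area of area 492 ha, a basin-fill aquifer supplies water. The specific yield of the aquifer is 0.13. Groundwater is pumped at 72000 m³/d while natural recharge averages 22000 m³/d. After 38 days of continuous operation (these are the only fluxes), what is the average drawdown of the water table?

A = 492 ha = 4.92 × 10^6 m²
Net abstraction = 72000 − 22000 = 50000 m³/d
ΔV = Q × t = 50000 m³/d × 38 d = 1.9 × 10^6 m³
Δh = ΔV / (Sy × A) = 1.9 × 10^6 / (0.13 × 4.92 × 10^6) = 2.971 m

Δh ≈ 2.97 m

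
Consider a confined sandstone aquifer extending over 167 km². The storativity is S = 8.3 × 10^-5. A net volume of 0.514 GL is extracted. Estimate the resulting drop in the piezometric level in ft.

A = 167 km² = 1.67 × 10^8 m²
ΔV = 0.514 GL = 5.14 × 10^5 m³
Δh = ΔV / (S × A) = 5.14 × 10^5 m³ / (8.3 × 10^-5 × 1.67 × 10^8 m²) = 37.08 m
Δh = 37.08 m = 121.7 ft

Δh ≈ 122 ft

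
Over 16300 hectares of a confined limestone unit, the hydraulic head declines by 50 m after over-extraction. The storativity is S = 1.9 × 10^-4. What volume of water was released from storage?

A = 16300 hectares = 1.63 × 10^8 m²
ΔV = S × A × Δh = 1.9 × 10^-4 × 1.63 × 10^8 m² × 50 m = 1.548 × 10^6 m³

ΔV ≈ 1.55 × 10^6 m³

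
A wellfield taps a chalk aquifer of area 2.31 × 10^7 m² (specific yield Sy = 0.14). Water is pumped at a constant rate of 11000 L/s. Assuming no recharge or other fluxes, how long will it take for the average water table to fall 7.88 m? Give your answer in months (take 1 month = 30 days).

t ≈ 0.894 months

ΔV = Sy × A × Δh = 0.14 × 2.31 × 10^7 × 7.88 = 2.548 × 10^7 m³
Q = 11000 L/s = 9.504 × 10^5 m³/d
t = ΔV / Q = 2.548 × 10^7 m³ / 9.504 × 10^5 m³/d = 26.81 d
t = 26.81 d ≈ 0.8938 months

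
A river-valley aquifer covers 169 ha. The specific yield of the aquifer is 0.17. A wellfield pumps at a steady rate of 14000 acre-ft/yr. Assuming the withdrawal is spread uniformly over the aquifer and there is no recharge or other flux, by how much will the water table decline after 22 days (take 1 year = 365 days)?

A = 169 ha = 1.69 × 10^6 m²
Q = 14000 acre-ft/yr = 47310 m³/d
ΔV = Q × t = 47310 m³/d × 22 d = 1.041 × 10^6 m³
Δh = ΔV / (Sy × A) = 1.041 × 10^6 / (0.17 × 1.69 × 10^6) = 3.623 m

Δh ≈ 3.62 m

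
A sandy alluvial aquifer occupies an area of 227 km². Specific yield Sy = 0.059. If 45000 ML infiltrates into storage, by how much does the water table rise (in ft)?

A = 227 km² = 2.27 × 10^8 m²
ΔV = 45000 ML = 4.5 × 10^7 m³
Δh = ΔV / (Sy × A) = 4.5 × 10^7 m³ / (0.059 × 2.27 × 10^8 m²) = 3.36 m
Δh = 3.36 m = 11.02 ft

Δh ≈ 11 ft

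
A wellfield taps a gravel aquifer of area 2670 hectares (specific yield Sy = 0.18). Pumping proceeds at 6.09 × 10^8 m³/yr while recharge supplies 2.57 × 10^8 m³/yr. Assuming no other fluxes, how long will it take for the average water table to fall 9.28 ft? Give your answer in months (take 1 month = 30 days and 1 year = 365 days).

t ≈ 0.47 months

A = 2670 hectares = 2.67 × 10^7 m²
Δh = 9.28 ft = 2.829 m
ΔV = Sy × A × Δh = 0.18 × 2.67 × 10^7 × 2.829 = 1.359 × 10^7 m³
Net withdrawal = 6.09 × 10^8 − 2.57 × 10^8 = 3.52 × 10^8 m³/yr = 9.644 × 10^5 m³/d
t = ΔV / Q = 1.359 × 10^7 m³ / 9.644 × 10^5 m³/d = 14.1 d
t = 14.1 d ≈ 0.4699 months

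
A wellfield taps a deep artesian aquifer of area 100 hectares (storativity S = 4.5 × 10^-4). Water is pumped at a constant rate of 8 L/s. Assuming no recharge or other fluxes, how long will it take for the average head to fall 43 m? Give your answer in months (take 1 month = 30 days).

t ≈ 0.933 months

A = 100 hectares = 1 × 10^6 m²
ΔV = S × A × Δh = 4.5 × 10^-4 × 1 × 10^6 × 43 = 19350 m³
Q = 8 L/s = 691.2 m³/d
t = ΔV / Q = 19350 m³ / 691.2 m³/d = 27.99 d
t = 27.99 d ≈ 0.9332 months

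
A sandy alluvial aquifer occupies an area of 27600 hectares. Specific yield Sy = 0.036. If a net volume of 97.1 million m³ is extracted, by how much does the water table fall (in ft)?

A = 27600 hectares = 2.76 × 10^8 m²
ΔV = 97.1 million m³ = 9.71 × 10^7 m³
Δh = ΔV / (Sy × A) = 9.71 × 10^7 m³ / (0.036 × 2.76 × 10^8 m²) = 9.773 m
Δh = 9.773 m = 32.06 ft

Δh ≈ 32.1 ft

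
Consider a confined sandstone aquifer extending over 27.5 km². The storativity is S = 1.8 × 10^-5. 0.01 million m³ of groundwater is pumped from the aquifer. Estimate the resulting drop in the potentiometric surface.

Δh ≈ 20.2 m

A = 27.5 km² = 2.75 × 10^7 m²
ΔV = 0.01 million m³ = 10000 m³
Δh = ΔV / (S × A) = 10000 m³ / (1.8 × 10^-5 × 2.75 × 10^7 m²) = 20.2 m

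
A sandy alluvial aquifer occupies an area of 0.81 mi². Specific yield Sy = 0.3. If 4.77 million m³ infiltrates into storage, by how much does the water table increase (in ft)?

A = 0.81 mi² = 2.098 × 10^6 m²
ΔV = 4.77 million m³ = 4.77 × 10^6 m³
Δh = ΔV / (Sy × A) = 4.77 × 10^6 m³ / (0.3 × 2.098 × 10^6 m²) = 7.579 m
Δh = 7.579 m = 24.87 ft

Δh ≈ 24.9 ft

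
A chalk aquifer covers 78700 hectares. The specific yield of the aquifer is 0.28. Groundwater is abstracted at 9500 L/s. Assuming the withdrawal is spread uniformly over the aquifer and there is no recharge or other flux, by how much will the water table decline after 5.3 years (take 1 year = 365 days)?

Δh ≈ 7.21 m

A = 78700 hectares = 7.87 × 10^8 m²
Q = 9500 L/s = 8.208 × 10^5 m³/d
t = 5.3 years = 1934 d
ΔV = Q × t = 8.208 × 10^5 m³/d × 1934 d = 1.588 × 10^9 m³
Δh = ΔV / (Sy × A) = 1.588 × 10^9 / (0.28 × 7.87 × 10^8) = 7.206 m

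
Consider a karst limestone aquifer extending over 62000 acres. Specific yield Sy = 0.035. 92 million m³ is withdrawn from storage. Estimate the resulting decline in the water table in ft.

A = 62000 acres = 2.509 × 10^8 m²
ΔV = 92 million m³ = 9.2 × 10^7 m³
Δh = ΔV / (Sy × A) = 9.2 × 10^7 m³ / (0.035 × 2.509 × 10^8 m²) = 10.48 m
Δh = 10.48 m = 34.37 ft

Δh ≈ 34.4 ft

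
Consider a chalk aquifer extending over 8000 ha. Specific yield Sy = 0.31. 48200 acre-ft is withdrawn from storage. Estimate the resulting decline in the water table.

Δh ≈ 2.4 m

A = 8000 ha = 8 × 10^7 m²
ΔV = 48200 acre-ft = 5.945 × 10^7 m³
Δh = ΔV / (Sy × A) = 5.945 × 10^7 m³ / (0.31 × 8 × 10^7 m²) = 2.397 m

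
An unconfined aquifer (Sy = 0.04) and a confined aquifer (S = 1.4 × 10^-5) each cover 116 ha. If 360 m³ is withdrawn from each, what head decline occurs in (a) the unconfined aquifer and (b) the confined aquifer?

Δh_u ≈ 0.00776 m; Δh_c ≈ 22.2 m

A = 116 ha = 1.16 × 10^6 m²
Unconfined: Δh_u = ΔV/(Sy·A) = 360/(0.04 × 1.16 × 10^6) = 0.007759 m
Confined: Δh_c = ΔV/(S·A) = 360/(1.4 × 10^-5 × 1.16 × 10^6) = 22.17 m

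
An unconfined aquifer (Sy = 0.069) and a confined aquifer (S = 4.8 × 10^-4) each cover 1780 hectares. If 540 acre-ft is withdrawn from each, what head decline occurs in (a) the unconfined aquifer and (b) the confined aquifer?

A = 1780 hectares = 1.78 × 10^7 m²
ΔV = 540 acre-ft = 6.661 × 10^5 m³
Unconfined: Δh_u = ΔV/(Sy·A) = 6.661 × 10^5/(0.069 × 1.78 × 10^7) = 0.5423 m
Confined: Δh_c = ΔV/(S·A) = 6.661 × 10^5/(4.8 × 10^-4 × 1.78 × 10^7) = 77.96 m

Δh_u ≈ 0.542 m; Δh_c ≈ 78 m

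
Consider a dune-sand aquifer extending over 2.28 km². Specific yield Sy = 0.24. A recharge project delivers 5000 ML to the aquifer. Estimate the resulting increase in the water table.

Δh ≈ 9.14 m

A = 2.28 km² = 2.28 × 10^6 m²
ΔV = 5000 ML = 5 × 10^6 m³
Δh = ΔV / (Sy × A) = 5 × 10^6 m³ / (0.24 × 2.28 × 10^6 m²) = 9.137 m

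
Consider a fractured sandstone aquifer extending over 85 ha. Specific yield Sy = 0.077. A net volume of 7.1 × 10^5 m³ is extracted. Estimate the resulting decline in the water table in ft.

Δh ≈ 35.6 ft

A = 85 ha = 8.5 × 10^5 m²
Δh = ΔV / (Sy × A) = 7.1 × 10^5 m³ / (0.077 × 8.5 × 10^5 m²) = 10.85 m
Δh = 10.85 m = 35.59 ft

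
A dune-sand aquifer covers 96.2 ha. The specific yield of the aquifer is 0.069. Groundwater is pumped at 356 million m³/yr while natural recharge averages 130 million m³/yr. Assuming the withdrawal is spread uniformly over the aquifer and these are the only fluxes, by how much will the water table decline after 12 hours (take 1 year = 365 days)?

A = 96.2 ha = 9.62 × 10^5 m²
Net abstraction = 356 − 130 = 226 million m³/yr
Q_net = 226 million m³/yr = 6.192 × 10^5 m³/d
t = 12 hours = 0.5 d
ΔV = Q × t = 6.192 × 10^5 m³/d × 0.5 d = 3.096 × 10^5 m³
Δh = ΔV / (Sy × A) = 3.096 × 10^5 / (0.069 × 9.62 × 10^5) = 4.664 m

Δh ≈ 4.66 m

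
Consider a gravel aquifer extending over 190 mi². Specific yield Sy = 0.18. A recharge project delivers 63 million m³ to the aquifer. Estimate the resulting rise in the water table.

Δh ≈ 0.711 m

A = 190 mi² = 4.921 × 10^8 m²
ΔV = 63 million m³ = 6.3 × 10^7 m³
Δh = ΔV / (Sy × A) = 6.3 × 10^7 m³ / (0.18 × 4.921 × 10^8 m²) = 0.7112 m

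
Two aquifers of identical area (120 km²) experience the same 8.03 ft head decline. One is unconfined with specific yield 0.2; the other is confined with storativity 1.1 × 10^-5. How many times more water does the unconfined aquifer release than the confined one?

A = 120 km² = 1.2 × 10^8 m²
Δh = 8.03 ft = 2.448 m
Unconfined: ΔV_u = Sy × A × Δh = 0.2 × 1.2 × 10^8 × 2.448 = 5.874 × 10^7 m³
Confined: ΔV_c = S × A × Δh = 1.1 × 10^-5 × 1.2 × 10^8 × 2.448 = 3231 m³
Ratio = ΔV_u / ΔV_c = Sy / S = 0.2 / 1.1 × 10^-5 = 18180

ΔV_u / ΔV_c ≈ 18200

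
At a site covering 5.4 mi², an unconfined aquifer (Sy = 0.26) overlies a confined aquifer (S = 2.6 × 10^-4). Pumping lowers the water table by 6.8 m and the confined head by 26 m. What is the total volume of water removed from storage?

ΔV ≈ 2.48 × 10^7 m³

A = 5.4 mi² = 1.399 × 10^7 m²
Unconfined: ΔV_u = Sy × A × Δh_u = 0.26 × 1.399 × 10^7 × 6.8 = 2.473 × 10^7 m³
Confined: ΔV_c = S × A × Δh_c = 2.6 × 10^-4 × 1.399 × 10^7 × 26 = 94540 m³
Total ΔV = 2.473 × 10^7 + 94540 = 2.482 × 10^7 m³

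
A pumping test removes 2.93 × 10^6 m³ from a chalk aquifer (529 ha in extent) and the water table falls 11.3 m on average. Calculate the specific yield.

Sy ≈ 0.049

A = 529 ha = 5.29 × 10^6 m²
Sy = ΔV / (A × Δh) = 2.93 × 10^6 m³ / (5.29 × 10^6 m² × 11.3 m) = 0.04902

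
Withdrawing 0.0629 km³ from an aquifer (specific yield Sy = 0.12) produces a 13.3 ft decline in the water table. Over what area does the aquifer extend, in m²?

A ≈ 1.29 × 10^8 m²

Δh = 13.3 ft = 4.054 m
ΔV = 0.0629 km³ = 6.29 × 10^7 m³
A = ΔV / (Sy × Δh) = 6.29 × 10^7 / (0.12 × 4.054) = 1.293 × 10^8 m²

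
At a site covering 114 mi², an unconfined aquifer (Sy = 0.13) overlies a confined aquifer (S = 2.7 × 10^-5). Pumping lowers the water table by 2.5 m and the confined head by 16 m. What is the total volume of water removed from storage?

ΔV ≈ 9.61 × 10^7 m³

A = 114 mi² = 2.953 × 10^8 m²
Unconfined: ΔV_u = Sy × A × Δh_u = 0.13 × 2.953 × 10^8 × 2.5 = 9.596 × 10^7 m³
Confined: ΔV_c = S × A × Δh_c = 2.7 × 10^-5 × 2.953 × 10^8 × 16 = 1.276 × 10^5 m³
Total ΔV = 9.596 × 10^7 + 1.276 × 10^5 = 9.609 × 10^7 m³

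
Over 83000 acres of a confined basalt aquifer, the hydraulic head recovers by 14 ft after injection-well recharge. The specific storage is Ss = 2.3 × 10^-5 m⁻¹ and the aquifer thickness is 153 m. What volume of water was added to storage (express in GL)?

S = Ss × b = 2.3 × 10^-5 m⁻¹ × 153 m = 3.519 × 10^-3
A = 83000 acres = 3.359 × 10^8 m²
Δh = 14 ft = 4.267 m
ΔV = S × A × Δh = 0.003519 × 3.359 × 10^8 m² × 4.267 m = 5.044 × 10^6 m³
ΔV = 5.044 × 10^6 m³ = 5.044 GL

ΔV ≈ 5.04 GL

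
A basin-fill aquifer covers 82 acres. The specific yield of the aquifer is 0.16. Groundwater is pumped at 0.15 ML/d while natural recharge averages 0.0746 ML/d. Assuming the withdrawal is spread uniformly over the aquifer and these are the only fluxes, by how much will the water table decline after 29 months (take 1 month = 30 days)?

Δh ≈ 1.24 m

A = 82 acres = 3.318 × 10^5 m²
Net abstraction = 0.15 − 0.0746 = 0.0754 ML/d
Q_net = 0.0754 ML/d = 75.4 m³/d
t = 29 months = 870 d
ΔV = Q × t = 75.4 m³/d × 870 d = 65600 m³
Δh = ΔV / (Sy × A) = 65600 / (0.16 × 3.318 × 10^5) = 1.235 m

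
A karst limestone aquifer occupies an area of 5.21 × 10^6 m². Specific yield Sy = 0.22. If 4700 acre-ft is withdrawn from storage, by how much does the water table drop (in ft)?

Δh ≈ 16.6 ft

ΔV = 4700 acre-ft = 5.797 × 10^6 m³
Δh = ΔV / (Sy × A) = 5.797 × 10^6 m³ / (0.22 × 5.21 × 10^6 m²) = 5.058 m
Δh = 5.058 m = 16.59 ft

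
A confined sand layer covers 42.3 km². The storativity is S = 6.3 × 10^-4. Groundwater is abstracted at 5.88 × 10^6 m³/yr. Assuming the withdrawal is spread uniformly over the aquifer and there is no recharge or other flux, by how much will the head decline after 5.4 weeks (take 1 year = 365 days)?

Δh ≈ 22.9 m

A = 42.3 km² = 4.23 × 10^7 m²
Q = 5.88 × 10^6 m³/yr = 16110 m³/d
t = 5.4 weeks = 37.8 d
ΔV = Q × t = 16110 m³/d × 37.8 d = 6.089 × 10^5 m³
Δh = ΔV / (S × A) = 6.089 × 10^5 / (6.3 × 10^-4 × 4.23 × 10^7) = 22.85 m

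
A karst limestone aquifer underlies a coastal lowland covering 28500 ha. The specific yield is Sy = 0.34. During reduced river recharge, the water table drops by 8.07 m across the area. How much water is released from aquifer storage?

ΔV ≈ 7.82 × 10^8 m³

A = 28500 ha = 2.85 × 10^8 m²
ΔV = Sy × A × Δh = 0.34 × 2.85 × 10^8 m² × 8.07 m = 7.82 × 10^8 m³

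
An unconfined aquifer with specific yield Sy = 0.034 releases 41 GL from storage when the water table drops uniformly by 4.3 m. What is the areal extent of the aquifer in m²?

ΔV = 41 GL = 4.1 × 10^7 m³
A = ΔV / (Sy × Δh) = 4.1 × 10^7 / (0.034 × 4.3) = 2.804 × 10^8 m²

A ≈ 2.8 × 10^8 m²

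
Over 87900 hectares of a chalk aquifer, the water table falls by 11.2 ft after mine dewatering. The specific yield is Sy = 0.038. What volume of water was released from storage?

A = 87900 hectares = 8.79 × 10^8 m²
Δh = 11.2 ft = 3.414 m
ΔV = Sy × A × Δh = 0.038 × 8.79 × 10^8 m² × 3.414 m = 1.14 × 10^8 m³

ΔV ≈ 1.14 × 10^8 m³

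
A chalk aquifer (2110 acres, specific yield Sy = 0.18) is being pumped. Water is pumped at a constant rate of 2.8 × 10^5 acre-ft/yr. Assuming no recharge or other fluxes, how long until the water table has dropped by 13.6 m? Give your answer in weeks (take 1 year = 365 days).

A = 2110 acres = 8.539 × 10^6 m²
ΔV = Sy × A × Δh = 0.18 × 8.539 × 10^6 × 13.6 = 2.09 × 10^7 m³
Q = 2.8 × 10^5 acre-ft/yr = 9.462 × 10^5 m³/d
t = ΔV / Q = 2.09 × 10^7 m³ / 9.462 × 10^5 m³/d = 22.09 d
t = 22.09 d ≈ 3.156 weeks

t ≈ 3.16 weeks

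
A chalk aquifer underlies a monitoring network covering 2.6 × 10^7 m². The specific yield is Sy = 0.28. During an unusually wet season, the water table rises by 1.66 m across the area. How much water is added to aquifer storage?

ΔV = Sy × A × Δh = 0.28 × 2.6 × 10^7 m² × 1.66 m = 1.208 × 10^7 m³

ΔV ≈ 1.21 × 10^7 m³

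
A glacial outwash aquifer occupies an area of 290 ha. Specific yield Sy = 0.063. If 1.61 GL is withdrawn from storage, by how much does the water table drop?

Δh ≈ 8.81 m

A = 290 ha = 2.9 × 10^6 m²
ΔV = 1.61 GL = 1.61 × 10^6 m³
Δh = ΔV / (Sy × A) = 1.61 × 10^6 m³ / (0.063 × 2.9 × 10^6 m²) = 8.812 m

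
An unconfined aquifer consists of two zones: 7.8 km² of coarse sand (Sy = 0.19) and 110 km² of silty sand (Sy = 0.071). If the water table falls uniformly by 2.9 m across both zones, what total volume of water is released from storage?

A₁ = 7.8 km² = 7.8 × 10^6 m²; A₂ = 110 km² = 1.1 × 10^8 m²
ΔV₁ = 0.19 × 7.8 × 10^6 × 2.9 = 4.298 × 10^6 m³
ΔV₂ = 0.071 × 1.1 × 10^8 × 2.9 = 2.265 × 10^7 m³
ΔV = ΔV₁ + ΔV₂ = 2.695 × 10^7 m³

ΔV ≈ 2.69 × 10^7 m³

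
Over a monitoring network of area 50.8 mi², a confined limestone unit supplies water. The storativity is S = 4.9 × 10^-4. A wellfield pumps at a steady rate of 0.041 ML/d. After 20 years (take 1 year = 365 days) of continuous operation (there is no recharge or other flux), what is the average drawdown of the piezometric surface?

A = 50.8 mi² = 1.316 × 10^8 m²
Q = 0.041 ML/d = 41 m³/d
t = 20 years = 7300 d
ΔV = Q × t = 41 m³/d × 7300 d = 2.993 × 10^5 m³
Δh = ΔV / (S × A) = 2.993 × 10^5 / (4.9 × 10^-4 × 1.316 × 10^8) = 4.642 m

Δh ≈ 4.64 m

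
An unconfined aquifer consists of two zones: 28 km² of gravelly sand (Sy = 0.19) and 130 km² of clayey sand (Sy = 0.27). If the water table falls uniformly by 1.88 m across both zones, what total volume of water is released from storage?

A₁ = 28 km² = 2.8 × 10^7 m²; A₂ = 130 km² = 1.3 × 10^8 m²
ΔV₁ = 0.19 × 2.8 × 10^7 × 1.88 = 1 × 10^7 m³
ΔV₂ = 0.27 × 1.3 × 10^8 × 1.88 = 6.599 × 10^7 m³
ΔV = ΔV₁ + ΔV₂ = 7.599 × 10^7 m³

ΔV ≈ 7.6 × 10^7 m³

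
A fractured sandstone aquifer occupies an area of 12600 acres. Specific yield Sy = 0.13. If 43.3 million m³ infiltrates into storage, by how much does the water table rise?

A = 12600 acres = 5.099 × 10^7 m²
ΔV = 43.3 million m³ = 4.33 × 10^7 m³
Δh = ΔV / (Sy × A) = 4.33 × 10^7 m³ / (0.13 × 5.099 × 10^7 m²) = 6.532 m

Δh ≈ 6.53 m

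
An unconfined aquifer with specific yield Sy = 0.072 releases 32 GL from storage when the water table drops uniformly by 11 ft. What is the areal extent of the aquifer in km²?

Δh = 11 ft = 3.353 m
ΔV = 32 GL = 3.2 × 10^7 m³
A = ΔV / (Sy × Δh) = 3.2 × 10^7 / (0.072 × 3.353) = 1.326 × 10^8 m²
A = 1.326 × 10^8 m² = 132.6 km²

A ≈ 133 km²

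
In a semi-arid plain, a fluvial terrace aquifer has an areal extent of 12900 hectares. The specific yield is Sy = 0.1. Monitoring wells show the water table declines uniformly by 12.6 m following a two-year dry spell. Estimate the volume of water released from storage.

ΔV ≈ 1.63 × 10^8 m³

A = 12900 hectares = 1.29 × 10^8 m²
ΔV = Sy × A × Δh = 0.1 × 1.29 × 10^8 m² × 12.6 m = 1.625 × 10^8 m³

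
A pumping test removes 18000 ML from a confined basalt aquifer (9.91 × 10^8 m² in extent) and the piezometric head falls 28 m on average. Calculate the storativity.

S ≈ 6.5 × 10^-4

ΔV = 18000 ML = 1.8 × 10^7 m³
S = ΔV / (A × Δh) = 1.8 × 10^7 m³ / (9.91 × 10^8 m² × 28 m) = 6.487 × 10^-4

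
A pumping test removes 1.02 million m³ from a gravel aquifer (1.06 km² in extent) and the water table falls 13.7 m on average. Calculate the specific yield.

A = 1.06 km² = 1.06 × 10^6 m²
ΔV = 1.02 million m³ = 1.02 × 10^6 m³
Sy = ΔV / (A × Δh) = 1.02 × 10^6 m³ / (1.06 × 10^6 m² × 13.7 m) = 0.07024

Sy ≈ 0.07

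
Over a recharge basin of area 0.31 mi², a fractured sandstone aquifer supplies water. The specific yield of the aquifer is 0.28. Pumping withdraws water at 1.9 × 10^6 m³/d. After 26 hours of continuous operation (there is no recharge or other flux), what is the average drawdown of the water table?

A = 0.31 mi² = 8.029 × 10^5 m²
t = 26 hours = 1.083 d
ΔV = Q × t = 1.9 × 10^6 m³/d × 1.083 d = 2.058 × 10^6 m³
Δh = ΔV / (Sy × A) = 2.058 × 10^6 / (0.28 × 8.029 × 10^5) = 9.156 m

Δh ≈ 9.16 m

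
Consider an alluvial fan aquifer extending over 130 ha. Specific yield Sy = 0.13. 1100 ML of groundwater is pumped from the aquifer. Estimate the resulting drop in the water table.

Δh ≈ 6.51 m

A = 130 ha = 1.3 × 10^6 m²
ΔV = 1100 ML = 1.1 × 10^6 m³
Δh = ΔV / (Sy × A) = 1.1 × 10^6 m³ / (0.13 × 1.3 × 10^6 m²) = 6.509 m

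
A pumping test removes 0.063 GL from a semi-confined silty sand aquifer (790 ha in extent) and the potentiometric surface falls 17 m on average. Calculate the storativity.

A = 790 ha = 7.9 × 10^6 m²
ΔV = 0.063 GL = 63000 m³
S = ΔV / (A × Δh) = 63000 m³ / (7.9 × 10^6 m² × 17 m) = 4.691 × 10^-4

S ≈ 4.7 × 10^-4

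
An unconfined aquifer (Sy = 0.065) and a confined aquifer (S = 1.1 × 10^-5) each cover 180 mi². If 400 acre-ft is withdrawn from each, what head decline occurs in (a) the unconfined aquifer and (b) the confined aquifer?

Δh_u ≈ 0.0163 m; Δh_c ≈ 96.2 m

A = 180 mi² = 4.662 × 10^8 m²
ΔV = 400 acre-ft = 4.934 × 10^5 m³
Unconfined: Δh_u = ΔV/(Sy·A) = 4.934 × 10^5/(0.065 × 4.662 × 10^8) = 0.01628 m
Confined: Δh_c = ΔV/(S·A) = 4.934 × 10^5/(1.1 × 10^-5 × 4.662 × 10^8) = 96.21 m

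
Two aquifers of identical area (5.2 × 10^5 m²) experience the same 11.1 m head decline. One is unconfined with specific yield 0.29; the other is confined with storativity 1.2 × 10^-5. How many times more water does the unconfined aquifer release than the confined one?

Unconfined: ΔV_u = Sy × A × Δh = 0.29 × 5.2 × 10^5 × 11.1 = 1.674 × 10^6 m³
Confined: ΔV_c = S × A × Δh = 1.2 × 10^-5 × 5.2 × 10^5 × 11.1 = 69.26 m³
Ratio = ΔV_u / ΔV_c = Sy / S = 0.29 / 1.2 × 10^-5 = 24170

ΔV_u / ΔV_c ≈ 24200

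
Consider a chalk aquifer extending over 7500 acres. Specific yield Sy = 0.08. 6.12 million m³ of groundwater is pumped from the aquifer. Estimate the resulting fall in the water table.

A = 7500 acres = 3.035 × 10^7 m²
ΔV = 6.12 million m³ = 6.12 × 10^6 m³
Δh = ΔV / (Sy × A) = 6.12 × 10^6 m³ / (0.08 × 3.035 × 10^7 m²) = 2.52 m

Δh ≈ 2.52 m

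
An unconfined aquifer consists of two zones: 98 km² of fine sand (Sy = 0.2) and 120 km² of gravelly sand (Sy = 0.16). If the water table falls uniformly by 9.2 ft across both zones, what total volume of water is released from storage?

A₁ = 98 km² = 9.8 × 10^7 m²; A₂ = 120 km² = 1.2 × 10^8 m²
Δh = 9.2 ft = 2.804 m
ΔV₁ = 0.2 × 9.8 × 10^7 × 2.804 = 5.496 × 10^7 m³
ΔV₂ = 0.16 × 1.2 × 10^8 × 2.804 = 5.384 × 10^7 m³
ΔV = ΔV₁ + ΔV₂ = 1.088 × 10^8 m³

ΔV ≈ 1.09 × 10^8 m³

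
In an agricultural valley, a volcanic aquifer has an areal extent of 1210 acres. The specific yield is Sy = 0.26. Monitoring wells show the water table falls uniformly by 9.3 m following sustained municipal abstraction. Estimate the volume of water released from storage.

A = 1210 acres = 4.897 × 10^6 m²
ΔV = Sy × A × Δh = 0.26 × 4.897 × 10^6 m² × 9.3 m = 1.184 × 10^7 m³

ΔV ≈ 1.18 × 10^7 m³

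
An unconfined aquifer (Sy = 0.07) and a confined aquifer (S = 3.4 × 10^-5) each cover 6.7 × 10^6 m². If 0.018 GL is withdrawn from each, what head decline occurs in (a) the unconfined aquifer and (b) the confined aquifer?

ΔV = 0.018 GL = 18000 m³
Unconfined: Δh_u = ΔV/(Sy·A) = 18000/(0.07 × 6.7 × 10^6) = 0.03838 m
Confined: Δh_c = ΔV/(S·A) = 18000/(3.4 × 10^-5 × 6.7 × 10^6) = 79.02 m

Δh_u ≈ 0.0384 m; Δh_c ≈ 79 m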